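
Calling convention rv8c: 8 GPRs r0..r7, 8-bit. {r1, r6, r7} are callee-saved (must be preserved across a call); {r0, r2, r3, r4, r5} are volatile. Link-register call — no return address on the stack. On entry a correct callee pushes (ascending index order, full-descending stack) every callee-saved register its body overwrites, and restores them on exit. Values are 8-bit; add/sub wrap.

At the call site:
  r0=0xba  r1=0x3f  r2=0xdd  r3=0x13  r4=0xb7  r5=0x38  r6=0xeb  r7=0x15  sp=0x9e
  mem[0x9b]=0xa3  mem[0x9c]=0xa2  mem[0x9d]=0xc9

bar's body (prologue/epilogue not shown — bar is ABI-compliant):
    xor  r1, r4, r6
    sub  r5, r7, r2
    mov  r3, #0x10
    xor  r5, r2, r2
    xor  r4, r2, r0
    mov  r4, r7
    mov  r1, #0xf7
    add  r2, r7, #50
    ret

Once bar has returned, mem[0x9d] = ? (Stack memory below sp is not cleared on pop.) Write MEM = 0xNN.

MEM = 0x3f

prologue: push r1 → mem[0x9d]=0x3f, sp=0x9d
body[0] xor  r1, r4, r6 → r1=0x5c
body[1] sub  r5, r7, r2 → r5=0x38
body[2] mov  r3, #0x10 → r3=0x10
body[3] xor  r5, r2, r2 → r5=0x00
body[4] xor  r4, r2, r0 → r4=0x67
body[5] mov  r4, r7 → r4=0x15
body[6] mov  r1, #0xf7 → r1=0xf7
body[7] add  r2, r7, #50 → r2=0x47
epilogue: pop r1=0x3f, sp=0x9e
prologue pushed ['r1'] at ['0x9d']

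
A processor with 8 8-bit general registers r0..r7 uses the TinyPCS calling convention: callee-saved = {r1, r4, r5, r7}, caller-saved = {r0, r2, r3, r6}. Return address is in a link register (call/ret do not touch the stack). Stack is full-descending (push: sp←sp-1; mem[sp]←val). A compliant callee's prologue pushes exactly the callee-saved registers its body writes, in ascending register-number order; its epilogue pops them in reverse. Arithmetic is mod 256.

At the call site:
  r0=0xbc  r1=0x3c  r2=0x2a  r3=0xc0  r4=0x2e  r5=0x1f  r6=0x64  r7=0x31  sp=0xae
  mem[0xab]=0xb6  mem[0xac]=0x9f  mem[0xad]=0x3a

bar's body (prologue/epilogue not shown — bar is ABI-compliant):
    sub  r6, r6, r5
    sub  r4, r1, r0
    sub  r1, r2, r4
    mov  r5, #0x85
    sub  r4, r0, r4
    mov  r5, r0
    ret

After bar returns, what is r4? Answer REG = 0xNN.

REG = 0x2e

prologue: push r1 → mem[0xad]=0x3c, sp=0xad
prologue: push r4 → mem[0xac]=0x2e, sp=0xac
prologue: push r5 → mem[0xab]=0x1f, sp=0xab
body[0] sub  r6, r6, r5 → r6=0x45
body[1] sub  r4, r1, r0 → r4=0x80
body[2] sub  r1, r2, r4 → r1=0xaa
body[3] mov  r5, #0x85 → r5=0x85
body[4] sub  r4, r0, r4 → r4=0x3c
body[5] mov  r5, r0 → r5=0xbc
epilogue: pop r5=0x1f, sp=0xac
epilogue: pop r4=0x2e, sp=0xad
epilogue: pop r1=0x3c, sp=0xae
r4 is callee-saved → restored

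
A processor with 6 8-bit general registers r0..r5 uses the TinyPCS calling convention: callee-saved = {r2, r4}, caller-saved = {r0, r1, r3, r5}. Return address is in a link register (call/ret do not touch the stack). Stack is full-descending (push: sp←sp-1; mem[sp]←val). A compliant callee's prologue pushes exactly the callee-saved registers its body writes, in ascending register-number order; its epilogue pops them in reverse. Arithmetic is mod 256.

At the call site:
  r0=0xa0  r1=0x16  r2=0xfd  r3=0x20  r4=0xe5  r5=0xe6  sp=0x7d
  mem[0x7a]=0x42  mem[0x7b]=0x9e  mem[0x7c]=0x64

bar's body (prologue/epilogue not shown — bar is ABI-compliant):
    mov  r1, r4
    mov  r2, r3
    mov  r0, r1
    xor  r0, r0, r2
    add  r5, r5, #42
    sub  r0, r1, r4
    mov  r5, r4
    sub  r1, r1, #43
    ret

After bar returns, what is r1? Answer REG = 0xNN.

prologue: push r2 → mem[0x7c]=0xfd, sp=0x7c
body[0] mov  r1, r4 → r1=0xe5
body[1] mov  r2, r3 → r2=0x20
body[2] mov  r0, r1 → r0=0xe5
body[3] xor  r0, r0, r2 → r0=0xc5
body[4] add  r5, r5, #42 → r5=0x10
body[5] sub  r0, r1, r4 → r0=0x00
body[6] mov  r5, r4 → r5=0xe5
body[7] sub  r1, r1, #43 → r1=0xba
epilogue: pop r2=0xfd, sp=0x7d
r1 is caller-saved → body value

REG = 0xba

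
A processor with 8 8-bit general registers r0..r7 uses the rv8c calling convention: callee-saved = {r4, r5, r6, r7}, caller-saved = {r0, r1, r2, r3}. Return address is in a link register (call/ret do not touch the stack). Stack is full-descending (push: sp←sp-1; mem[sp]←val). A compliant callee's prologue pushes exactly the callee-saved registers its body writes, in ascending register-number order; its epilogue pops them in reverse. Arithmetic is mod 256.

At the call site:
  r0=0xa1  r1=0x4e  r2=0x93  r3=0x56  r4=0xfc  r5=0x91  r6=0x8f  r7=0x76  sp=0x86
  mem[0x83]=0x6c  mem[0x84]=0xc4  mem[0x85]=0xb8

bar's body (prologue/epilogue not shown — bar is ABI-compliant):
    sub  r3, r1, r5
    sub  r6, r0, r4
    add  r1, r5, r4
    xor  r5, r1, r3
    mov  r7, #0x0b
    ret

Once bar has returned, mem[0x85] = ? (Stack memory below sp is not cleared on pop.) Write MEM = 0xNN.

prologue: push r5 → mem[0x85]=0x91, sp=0x85
prologue: push r6 → mem[0x84]=0x8f, sp=0x84
prologue: push r7 → mem[0x83]=0x76, sp=0x83
body[0] sub  r3, r1, r5 → r3=0xbd
body[1] sub  r6, r0, r4 → r6=0xa5
body[2] add  r1, r5, r4 → r1=0x8d
body[3] xor  r5, r1, r3 → r5=0x30
body[4] mov  r7, #0x0b → r7=0x0b
epilogue: pop r7=0x76, sp=0x84
epilogue: pop r6=0x8f, sp=0x85
epilogue: pop r5=0x91, sp=0x86
prologue pushed ['r5', 'r6', 'r7'] at ['0x85', '0x84', '0x83']

MEM = 0x91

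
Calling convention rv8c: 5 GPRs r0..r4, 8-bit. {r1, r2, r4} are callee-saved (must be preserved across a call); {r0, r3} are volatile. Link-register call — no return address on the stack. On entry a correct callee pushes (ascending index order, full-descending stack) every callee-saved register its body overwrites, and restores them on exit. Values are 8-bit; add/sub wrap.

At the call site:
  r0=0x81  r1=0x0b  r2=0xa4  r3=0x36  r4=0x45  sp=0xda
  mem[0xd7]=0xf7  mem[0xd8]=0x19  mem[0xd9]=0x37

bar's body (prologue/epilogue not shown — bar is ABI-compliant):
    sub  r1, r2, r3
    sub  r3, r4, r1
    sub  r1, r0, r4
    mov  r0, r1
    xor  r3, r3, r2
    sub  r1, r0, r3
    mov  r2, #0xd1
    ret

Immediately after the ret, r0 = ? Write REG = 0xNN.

prologue: push r1 -> mem[0xd9]=0x0b, sp=0xd9
prologue: push r2 -> mem[0xd8]=0xa4, sp=0xd8
body[0] sub  r1, r2, r3 -> r1=0x6e
body[1] sub  r3, r4, r1 -> r3=0xd7
body[2] sub  r1, r0, r4 -> r1=0x3c
body[3] mov  r0, r1 -> r0=0x3c
body[4] xor  r3, r3, r2 -> r3=0x73
body[5] sub  r1, r0, r3 -> r1=0xc9
body[6] mov  r2, #0xd1 -> r2=0xd1
epilogue: pop r2=0xa4, sp=0xd9
epilogue: pop r1=0x0b, sp=0xda
r0 is caller-saved -> body value

REG = 0x3c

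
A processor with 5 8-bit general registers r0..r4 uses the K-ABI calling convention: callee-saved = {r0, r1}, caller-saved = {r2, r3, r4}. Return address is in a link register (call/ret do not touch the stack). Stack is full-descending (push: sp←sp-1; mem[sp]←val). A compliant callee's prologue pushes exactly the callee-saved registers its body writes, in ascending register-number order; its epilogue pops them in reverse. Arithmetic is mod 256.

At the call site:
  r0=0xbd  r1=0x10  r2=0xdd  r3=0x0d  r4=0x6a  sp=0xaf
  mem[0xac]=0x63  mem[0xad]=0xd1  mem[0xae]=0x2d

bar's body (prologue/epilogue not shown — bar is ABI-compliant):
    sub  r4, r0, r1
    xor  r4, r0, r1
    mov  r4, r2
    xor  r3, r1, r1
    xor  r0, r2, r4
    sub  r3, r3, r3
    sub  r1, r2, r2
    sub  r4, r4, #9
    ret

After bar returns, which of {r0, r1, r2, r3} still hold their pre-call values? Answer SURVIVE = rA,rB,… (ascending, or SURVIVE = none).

SURVIVE = r0,r1,r2

prologue: push r0 → mem[0xae]=0xbd, sp=0xae
prologue: push r1 → mem[0xad]=0x10, sp=0xad
body[0] sub  r4, r0, r1 → r4=0xad
body[1] xor  r4, r0, r1 → r4=0xad
body[2] mov  r4, r2 → r4=0xdd
body[3] xor  r3, r1, r1 → r3=0x00
body[4] xor  r0, r2, r4 → r0=0x00
body[5] sub  r3, r3, r3 → r3=0x00
body[6] sub  r1, r2, r2 → r1=0x00
body[7] sub  r4, r4, #9 → r4=0xd4
epilogue: pop r1=0x10, sp=0xae
epilogue: pop r0=0xbd, sp=0xaf
r0: callee-saved, written=True
r1: callee-saved, written=True
r2: caller-saved, written=False
r3: caller-saved, written=True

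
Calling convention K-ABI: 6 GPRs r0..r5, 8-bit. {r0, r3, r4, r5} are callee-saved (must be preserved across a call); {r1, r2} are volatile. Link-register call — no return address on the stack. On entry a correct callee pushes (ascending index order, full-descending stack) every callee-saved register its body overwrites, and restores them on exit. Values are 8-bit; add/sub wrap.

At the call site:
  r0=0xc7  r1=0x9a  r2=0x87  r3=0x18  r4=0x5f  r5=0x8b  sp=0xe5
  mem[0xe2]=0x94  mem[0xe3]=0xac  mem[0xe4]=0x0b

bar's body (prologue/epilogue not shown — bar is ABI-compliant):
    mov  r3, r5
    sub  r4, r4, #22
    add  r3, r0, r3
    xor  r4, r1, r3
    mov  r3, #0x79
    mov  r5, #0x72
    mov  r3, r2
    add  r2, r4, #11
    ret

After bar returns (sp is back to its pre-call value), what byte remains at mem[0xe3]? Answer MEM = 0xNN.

MEM = 0x5f

prologue: push r3 → mem[0xe4]=0x18, sp=0xe4
prologue: push r4 → mem[0xe3]=0x5f, sp=0xe3
prologue: push r5 → mem[0xe2]=0x8b, sp=0xe2
body[0] mov  r3, r5 → r3=0x8b
body[1] sub  r4, r4, #22 → r4=0x49
body[2] add  r3, r0, r3 → r3=0x52
body[3] xor  r4, r1, r3 → r4=0xc8
body[4] mov  r3, #0x79 → r3=0x79
body[5] mov  r5, #0x72 → r5=0x72
body[6] mov  r3, r2 → r3=0x87
body[7] add  r2, r4, #11 → r2=0xd3
epilogue: pop r5=0x8b, sp=0xe3
epilogue: pop r4=0x5f, sp=0xe4
epilogue: pop r3=0x18, sp=0xe5
prologue pushed ['r3', 'r4', 'r5'] at ['0xe4', '0xe3', '0xe2']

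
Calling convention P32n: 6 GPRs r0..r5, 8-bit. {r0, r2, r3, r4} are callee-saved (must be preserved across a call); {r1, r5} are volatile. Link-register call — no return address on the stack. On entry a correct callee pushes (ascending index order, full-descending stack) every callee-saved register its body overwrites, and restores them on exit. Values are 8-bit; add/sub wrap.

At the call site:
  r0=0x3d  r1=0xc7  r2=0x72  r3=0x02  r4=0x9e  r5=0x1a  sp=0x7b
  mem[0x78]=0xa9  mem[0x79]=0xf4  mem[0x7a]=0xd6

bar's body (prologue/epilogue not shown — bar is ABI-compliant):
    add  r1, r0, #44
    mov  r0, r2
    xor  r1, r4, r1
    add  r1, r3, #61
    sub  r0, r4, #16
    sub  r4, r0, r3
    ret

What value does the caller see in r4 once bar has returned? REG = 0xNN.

prologue: push r0 → mem[0x7a]=0x3d, sp=0x7a
prologue: push r4 → mem[0x79]=0x9e, sp=0x79
body[0] add  r1, r0, #44 → r1=0x69
body[1] mov  r0, r2 → r0=0x72
body[2] xor  r1, r4, r1 → r1=0xf7
body[3] add  r1, r3, #61 → r1=0x3f
body[4] sub  r0, r4, #16 → r0=0x8e
body[5] sub  r4, r0, r3 → r4=0x8c
epilogue: pop r4=0x9e, sp=0x7a
epilogue: pop r0=0x3d, sp=0x7b
r4 is callee-saved → restored

REG = 0x9e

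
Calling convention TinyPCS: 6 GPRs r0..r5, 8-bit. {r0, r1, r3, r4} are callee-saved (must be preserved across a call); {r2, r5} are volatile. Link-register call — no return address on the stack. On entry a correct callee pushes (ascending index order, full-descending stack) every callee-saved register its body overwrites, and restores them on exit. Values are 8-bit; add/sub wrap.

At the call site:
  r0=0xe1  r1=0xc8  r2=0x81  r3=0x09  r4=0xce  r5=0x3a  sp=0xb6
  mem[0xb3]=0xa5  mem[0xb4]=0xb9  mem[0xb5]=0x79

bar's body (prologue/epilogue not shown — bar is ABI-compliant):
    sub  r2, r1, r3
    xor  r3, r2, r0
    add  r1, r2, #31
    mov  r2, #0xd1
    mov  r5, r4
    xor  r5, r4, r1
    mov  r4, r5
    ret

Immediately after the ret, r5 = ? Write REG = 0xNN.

REG = 0x10

prologue: push r1 -> mem[0xb5]=0xc8, sp=0xb5
prologue: push r3 -> mem[0xb4]=0x09, sp=0xb4
prologue: push r4 -> mem[0xb3]=0xce, sp=0xb3
body[0] sub  r2, r1, r3 -> r2=0xbf
body[1] xor  r3, r2, r0 -> r3=0x5e
body[2] add  r1, r2, #31 -> r1=0xde
body[3] mov  r2, #0xd1 -> r2=0xd1
body[4] mov  r5, r4 -> r5=0xce
body[5] xor  r5, r4, r1 -> r5=0x10
body[6] mov  r4, r5 -> r4=0x10
epilogue: pop r4=0xce, sp=0xb4
epilogue: pop r3=0x09, sp=0xb5
epilogue: pop r1=0xc8, sp=0xb6
r5 is caller-saved -> body value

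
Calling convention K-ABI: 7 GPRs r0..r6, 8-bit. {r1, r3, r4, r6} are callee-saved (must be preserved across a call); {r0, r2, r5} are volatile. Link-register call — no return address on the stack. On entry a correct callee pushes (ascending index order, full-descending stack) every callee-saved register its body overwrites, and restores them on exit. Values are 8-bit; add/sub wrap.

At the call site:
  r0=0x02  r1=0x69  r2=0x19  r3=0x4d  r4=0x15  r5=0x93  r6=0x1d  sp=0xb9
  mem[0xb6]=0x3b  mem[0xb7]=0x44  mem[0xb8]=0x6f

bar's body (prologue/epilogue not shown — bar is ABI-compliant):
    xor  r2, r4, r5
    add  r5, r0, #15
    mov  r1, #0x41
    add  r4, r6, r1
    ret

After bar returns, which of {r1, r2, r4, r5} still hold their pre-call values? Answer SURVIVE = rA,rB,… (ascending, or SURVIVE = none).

SURVIVE = r1,r4

prologue: push r1 → mem[0xb8]=0x69, sp=0xb8
prologue: push r4 → mem[0xb7]=0x15, sp=0xb7
body[0] xor  r2, r4, r5 → r2=0x86
body[1] add  r5, r0, #15 → r5=0x11
body[2] mov  r1, #0x41 → r1=0x41
body[3] add  r4, r6, r1 → r4=0x5e
epilogue: pop r4=0x15, sp=0xb8
epilogue: pop r1=0x69, sp=0xb9
r1: callee-saved, written=True
r2: caller-saved, written=True
r4: callee-saved, written=True
r5: caller-saved, written=True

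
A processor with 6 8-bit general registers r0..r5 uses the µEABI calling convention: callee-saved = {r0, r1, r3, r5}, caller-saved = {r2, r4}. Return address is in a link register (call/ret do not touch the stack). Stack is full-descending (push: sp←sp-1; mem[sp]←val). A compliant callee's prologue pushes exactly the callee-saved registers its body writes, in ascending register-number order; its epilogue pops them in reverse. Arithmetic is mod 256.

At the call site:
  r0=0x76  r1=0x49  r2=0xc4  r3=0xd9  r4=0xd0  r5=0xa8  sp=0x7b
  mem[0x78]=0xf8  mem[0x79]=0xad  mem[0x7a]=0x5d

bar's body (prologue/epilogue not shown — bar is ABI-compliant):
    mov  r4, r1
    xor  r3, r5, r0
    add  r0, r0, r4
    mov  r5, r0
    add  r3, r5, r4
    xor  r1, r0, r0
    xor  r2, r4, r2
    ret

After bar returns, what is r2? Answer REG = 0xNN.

REG = 0x8d

prologue: push r0 → mem[0x7a]=0x76, sp=0x7a
prologue: push r1 → mem[0x79]=0x49, sp=0x79
prologue: push r3 → mem[0x78]=0xd9, sp=0x78
prologue: push r5 → mem[0x77]=0xa8, sp=0x77
body[0] mov  r4, r1 → r4=0x49
body[1] xor  r3, r5, r0 → r3=0xde
body[2] add  r0, r0, r4 → r0=0xbf
body[3] mov  r5, r0 → r5=0xbf
body[4] add  r3, r5, r4 → r3=0x08
body[5] xor  r1, r0, r0 → r1=0x00
body[6] xor  r2, r4, r2 → r2=0x8d
epilogue: pop r5=0xa8, sp=0x78
epilogue: pop r3=0xd9, sp=0x79
epilogue: pop r1=0x49, sp=0x7a
epilogue: pop r0=0x76, sp=0x7b
r2 is caller-saved → body value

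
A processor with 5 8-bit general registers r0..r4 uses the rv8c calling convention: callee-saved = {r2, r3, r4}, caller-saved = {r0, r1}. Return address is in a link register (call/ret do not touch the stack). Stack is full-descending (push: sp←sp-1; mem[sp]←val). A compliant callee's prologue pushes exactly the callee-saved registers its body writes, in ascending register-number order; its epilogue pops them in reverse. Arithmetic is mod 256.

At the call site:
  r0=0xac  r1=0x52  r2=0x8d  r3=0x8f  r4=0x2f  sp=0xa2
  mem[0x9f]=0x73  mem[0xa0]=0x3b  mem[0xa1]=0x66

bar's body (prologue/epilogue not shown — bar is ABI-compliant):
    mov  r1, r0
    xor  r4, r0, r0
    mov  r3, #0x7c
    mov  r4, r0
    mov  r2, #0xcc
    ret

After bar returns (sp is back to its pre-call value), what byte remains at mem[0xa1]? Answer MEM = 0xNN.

MEM = 0x8d

prologue: push r2 → mem[0xa1]=0x8d, sp=0xa1
prologue: push r3 → mem[0xa0]=0x8f, sp=0xa0
prologue: push r4 → mem[0x9f]=0x2f, sp=0x9f
body[0] mov  r1, r0 → r1=0xac
body[1] xor  r4, r0, r0 → r4=0x00
body[2] mov  r3, #0x7c → r3=0x7c
body[3] mov  r4, r0 → r4=0xac
body[4] mov  r2, #0xcc → r2=0xcc
epilogue: pop r4=0x2f, sp=0xa0
epilogue: pop r3=0x8f, sp=0xa1
epilogue: pop r2=0x8d, sp=0xa2
prologue pushed ['r2', 'r3', 'r4'] at ['0xa1', '0xa0', '0x9f']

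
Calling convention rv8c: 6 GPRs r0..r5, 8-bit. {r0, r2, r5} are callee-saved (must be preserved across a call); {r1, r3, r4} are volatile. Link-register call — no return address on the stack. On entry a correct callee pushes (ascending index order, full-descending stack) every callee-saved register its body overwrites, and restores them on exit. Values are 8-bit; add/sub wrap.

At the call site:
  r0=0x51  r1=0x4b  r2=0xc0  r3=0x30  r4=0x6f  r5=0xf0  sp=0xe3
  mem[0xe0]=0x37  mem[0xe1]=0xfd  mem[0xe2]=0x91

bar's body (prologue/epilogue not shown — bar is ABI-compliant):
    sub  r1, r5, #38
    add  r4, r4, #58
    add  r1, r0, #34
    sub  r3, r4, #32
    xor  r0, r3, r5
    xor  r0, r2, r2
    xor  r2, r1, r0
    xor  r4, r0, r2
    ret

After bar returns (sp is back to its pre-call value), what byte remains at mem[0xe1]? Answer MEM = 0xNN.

MEM = 0xc0

prologue: push r0 → mem[0xe2]=0x51, sp=0xe2
prologue: push r2 → mem[0xe1]=0xc0, sp=0xe1
body[0] sub  r1, r5, #38 → r1=0xca
body[1] add  r4, r4, #58 → r4=0xa9
body[2] add  r1, r0, #34 → r1=0x73
body[3] sub  r3, r4, #32 → r3=0x89
body[4] xor  r0, r3, r5 → r0=0x79
body[5] xor  r0, r2, r2 → r0=0x00
body[6] xor  r2, r1, r0 → r2=0x73
body[7] xor  r4, r0, r2 → r4=0x73
epilogue: pop r2=0xc0, sp=0xe2
epilogue: pop r0=0x51, sp=0xe3
prologue pushed ['r0', 'r2'] at ['0xe2', '0xe1']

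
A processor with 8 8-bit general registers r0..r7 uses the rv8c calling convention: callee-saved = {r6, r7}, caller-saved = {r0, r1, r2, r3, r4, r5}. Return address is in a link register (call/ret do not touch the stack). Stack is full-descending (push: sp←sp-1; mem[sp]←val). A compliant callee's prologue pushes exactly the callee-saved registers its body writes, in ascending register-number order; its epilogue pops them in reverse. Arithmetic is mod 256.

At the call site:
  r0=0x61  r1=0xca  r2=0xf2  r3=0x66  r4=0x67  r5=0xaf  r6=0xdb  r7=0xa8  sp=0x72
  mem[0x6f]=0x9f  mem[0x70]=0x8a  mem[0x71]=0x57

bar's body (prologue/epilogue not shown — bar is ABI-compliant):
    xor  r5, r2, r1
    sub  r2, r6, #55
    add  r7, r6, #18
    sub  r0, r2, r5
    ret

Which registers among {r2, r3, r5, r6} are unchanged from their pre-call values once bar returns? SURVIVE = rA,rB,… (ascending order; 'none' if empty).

prologue: push r7 -> mem[0x71]=0xa8, sp=0x71
body[0] xor  r5, r2, r1 -> r5=0x38
body[1] sub  r2, r6, #55 -> r2=0xa4
body[2] add  r7, r6, #18 -> r7=0xed
body[3] sub  r0, r2, r5 -> r0=0x6c
epilogue: pop r7=0xa8, sp=0x72
r2: caller-saved, written=True
r3: caller-saved, written=False
r5: caller-saved, written=True
r6: callee-saved, written=False

SURVIVE = r3,r6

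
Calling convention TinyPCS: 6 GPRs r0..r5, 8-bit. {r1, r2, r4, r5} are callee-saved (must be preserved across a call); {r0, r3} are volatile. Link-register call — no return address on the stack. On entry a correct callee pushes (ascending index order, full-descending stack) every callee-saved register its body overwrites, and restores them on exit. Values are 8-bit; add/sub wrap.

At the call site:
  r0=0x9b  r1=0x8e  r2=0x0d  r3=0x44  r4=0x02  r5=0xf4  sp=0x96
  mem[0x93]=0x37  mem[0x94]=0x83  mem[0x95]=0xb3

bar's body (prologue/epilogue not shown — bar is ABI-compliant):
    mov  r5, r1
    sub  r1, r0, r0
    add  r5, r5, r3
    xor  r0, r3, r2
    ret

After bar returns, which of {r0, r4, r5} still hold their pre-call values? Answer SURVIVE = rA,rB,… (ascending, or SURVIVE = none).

SURVIVE = r4,r5

prologue: push r1 -> mem[0x95]=0x8e, sp=0x95
prologue: push r5 -> mem[0x94]=0xf4, sp=0x94
body[0] mov  r5, r1 -> r5=0x8e
body[1] sub  r1, r0, r0 -> r1=0x00
body[2] add  r5, r5, r3 -> r5=0xd2
body[3] xor  r0, r3, r2 -> r0=0x49
epilogue: pop r5=0xf4, sp=0x95
epilogue: pop r1=0x8e, sp=0x96
r0: caller-saved, written=True
r4: callee-saved, written=False
r5: callee-saved, written=True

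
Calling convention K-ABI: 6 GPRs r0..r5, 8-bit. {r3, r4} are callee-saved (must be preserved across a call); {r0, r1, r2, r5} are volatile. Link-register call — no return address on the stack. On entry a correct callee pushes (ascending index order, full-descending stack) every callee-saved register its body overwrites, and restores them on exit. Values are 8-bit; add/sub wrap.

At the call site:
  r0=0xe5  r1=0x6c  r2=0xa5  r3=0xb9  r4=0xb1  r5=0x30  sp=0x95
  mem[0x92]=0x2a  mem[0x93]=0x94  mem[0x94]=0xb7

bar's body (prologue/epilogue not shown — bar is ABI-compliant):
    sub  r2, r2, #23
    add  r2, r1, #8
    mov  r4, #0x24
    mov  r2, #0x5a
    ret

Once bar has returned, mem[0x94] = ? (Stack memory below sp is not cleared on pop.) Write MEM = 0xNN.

MEM = 0xb1

prologue: push r4 -> mem[0x94]=0xb1, sp=0x94
body[0] sub  r2, r2, #23 -> r2=0x8e
body[1] add  r2, r1, #8 -> r2=0x74
body[2] mov  r4, #0x24 -> r4=0x24
body[3] mov  r2, #0x5a -> r2=0x5a
epilogue: pop r4=0xb1, sp=0x95
prologue pushed ['r4'] at ['0x94']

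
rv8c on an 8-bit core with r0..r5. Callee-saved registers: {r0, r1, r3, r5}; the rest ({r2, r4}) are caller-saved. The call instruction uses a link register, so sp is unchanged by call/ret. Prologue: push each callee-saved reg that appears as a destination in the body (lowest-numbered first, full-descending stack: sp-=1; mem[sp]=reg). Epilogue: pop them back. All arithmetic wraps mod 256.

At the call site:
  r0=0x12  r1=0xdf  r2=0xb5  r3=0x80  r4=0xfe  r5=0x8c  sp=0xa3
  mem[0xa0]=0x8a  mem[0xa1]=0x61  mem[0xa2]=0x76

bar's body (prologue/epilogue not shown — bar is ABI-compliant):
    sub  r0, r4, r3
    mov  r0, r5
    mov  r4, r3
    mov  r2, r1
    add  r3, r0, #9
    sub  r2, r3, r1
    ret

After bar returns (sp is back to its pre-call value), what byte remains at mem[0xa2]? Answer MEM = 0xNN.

MEM = 0x12

prologue: push r0 -> mem[0xa2]=0x12, sp=0xa2
prologue: push r3 -> mem[0xa1]=0x80, sp=0xa1
body[0] sub  r0, r4, r3 -> r0=0x7e
body[1] mov  r0, r5 -> r0=0x8c
body[2] mov  r4, r3 -> r4=0x80
body[3] mov  r2, r1 -> r2=0xdf
body[4] add  r3, r0, #9 -> r3=0x95
body[5] sub  r2, r3, r1 -> r2=0xb6
epilogue: pop r3=0x80, sp=0xa2
epilogue: pop r0=0x12, sp=0xa3
prologue pushed ['r0', 'r3'] at ['0xa2', '0xa1']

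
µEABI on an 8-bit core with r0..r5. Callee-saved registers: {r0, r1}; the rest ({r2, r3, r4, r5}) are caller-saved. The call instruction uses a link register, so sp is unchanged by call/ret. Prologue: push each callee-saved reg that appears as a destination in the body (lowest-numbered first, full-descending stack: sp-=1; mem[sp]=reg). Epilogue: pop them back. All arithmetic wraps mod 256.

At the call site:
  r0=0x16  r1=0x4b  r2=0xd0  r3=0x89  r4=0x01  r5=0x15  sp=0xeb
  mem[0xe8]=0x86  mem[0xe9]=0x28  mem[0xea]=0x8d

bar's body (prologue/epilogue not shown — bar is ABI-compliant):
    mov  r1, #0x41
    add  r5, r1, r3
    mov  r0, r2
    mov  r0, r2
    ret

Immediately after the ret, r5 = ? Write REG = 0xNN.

REG = 0xca

prologue: push r0 -> mem[0xea]=0x16, sp=0xea
prologue: push r1 -> mem[0xe9]=0x4b, sp=0xe9
body[0] mov  r1, #0x41 -> r1=0x41
body[1] add  r5, r1, r3 -> r5=0xca
body[2] mov  r0, r2 -> r0=0xd0
body[3] mov  r0, r2 -> r0=0xd0
epilogue: pop r1=0x4b, sp=0xea
epilogue: pop r0=0x16, sp=0xeb
r5 is caller-saved -> body value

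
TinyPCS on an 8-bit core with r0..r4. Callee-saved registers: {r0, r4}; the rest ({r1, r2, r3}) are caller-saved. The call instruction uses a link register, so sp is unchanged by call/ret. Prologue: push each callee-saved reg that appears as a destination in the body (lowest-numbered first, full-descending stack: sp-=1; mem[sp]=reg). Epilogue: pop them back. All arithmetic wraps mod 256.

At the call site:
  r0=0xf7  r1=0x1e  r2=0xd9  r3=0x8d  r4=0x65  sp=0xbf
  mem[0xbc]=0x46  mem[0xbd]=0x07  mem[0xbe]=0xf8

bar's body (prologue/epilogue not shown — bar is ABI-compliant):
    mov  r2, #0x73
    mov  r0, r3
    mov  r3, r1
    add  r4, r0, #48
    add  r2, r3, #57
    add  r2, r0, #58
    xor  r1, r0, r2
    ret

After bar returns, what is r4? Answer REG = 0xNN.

prologue: push r0 -> mem[0xbe]=0xf7, sp=0xbe
prologue: push r4 -> mem[0xbd]=0x65, sp=0xbd
body[0] mov  r2, #0x73 -> r2=0x73
body[1] mov  r0, r3 -> r0=0x8d
body[2] mov  r3, r1 -> r3=0x1e
body[3] add  r4, r0, #48 -> r4=0xbd
body[4] add  r2, r3, #57 -> r2=0x57
body[5] add  r2, r0, #58 -> r2=0xc7
body[6] xor  r1, r0, r2 -> r1=0x4a
epilogue: pop r4=0x65, sp=0xbe
epilogue: pop r0=0xf7, sp=0xbf
r4 is callee-saved -> restored

REG = 0x65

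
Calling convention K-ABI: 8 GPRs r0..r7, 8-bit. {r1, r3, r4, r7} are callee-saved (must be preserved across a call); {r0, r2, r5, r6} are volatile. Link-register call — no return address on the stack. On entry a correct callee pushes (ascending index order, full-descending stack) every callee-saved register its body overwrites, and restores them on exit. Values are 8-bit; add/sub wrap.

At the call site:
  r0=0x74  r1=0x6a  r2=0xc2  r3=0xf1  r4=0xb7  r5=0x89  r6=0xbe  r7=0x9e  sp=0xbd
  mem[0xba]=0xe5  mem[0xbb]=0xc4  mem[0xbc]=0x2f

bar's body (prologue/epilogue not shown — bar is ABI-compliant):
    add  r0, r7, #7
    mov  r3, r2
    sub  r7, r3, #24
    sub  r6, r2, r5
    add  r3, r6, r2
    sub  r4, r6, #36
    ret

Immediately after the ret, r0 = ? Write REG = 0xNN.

prologue: push r3 → mem[0xbc]=0xf1, sp=0xbc
prologue: push r4 → mem[0xbb]=0xb7, sp=0xbb
prologue: push r7 → mem[0xba]=0x9e, sp=0xba
body[0] add  r0, r7, #7 → r0=0xa5
body[1] mov  r3, r2 → r3=0xc2
body[2] sub  r7, r3, #24 → r7=0xaa
body[3] sub  r6, r2, r5 → r6=0x39
body[4] add  r3, r6, r2 → r3=0xfb
body[5] sub  r4, r6, #36 → r4=0x15
epilogue: pop r7=0x9e, sp=0xbb
epilogue: pop r4=0xb7, sp=0xbc
epilogue: pop r3=0xf1, sp=0xbd
r0 is caller-saved → body value

REG = 0xa5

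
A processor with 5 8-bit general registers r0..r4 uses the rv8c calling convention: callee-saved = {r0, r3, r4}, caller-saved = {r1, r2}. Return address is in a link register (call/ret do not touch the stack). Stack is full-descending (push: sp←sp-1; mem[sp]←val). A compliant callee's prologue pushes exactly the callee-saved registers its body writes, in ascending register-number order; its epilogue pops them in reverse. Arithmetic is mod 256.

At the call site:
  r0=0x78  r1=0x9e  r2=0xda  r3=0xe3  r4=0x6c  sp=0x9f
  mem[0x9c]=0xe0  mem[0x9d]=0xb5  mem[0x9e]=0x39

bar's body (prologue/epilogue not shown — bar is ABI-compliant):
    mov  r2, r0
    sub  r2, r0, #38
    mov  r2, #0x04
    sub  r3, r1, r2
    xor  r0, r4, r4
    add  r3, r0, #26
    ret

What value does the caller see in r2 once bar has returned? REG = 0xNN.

prologue: push r0 -> mem[0x9e]=0x78, sp=0x9e
prologue: push r3 -> mem[0x9d]=0xe3, sp=0x9d
body[0] mov  r2, r0 -> r2=0x78
body[1] sub  r2, r0, #38 -> r2=0x52
body[2] mov  r2, #0x04 -> r2=0x04
body[3] sub  r3, r1, r2 -> r3=0x9a
body[4] xor  r0, r4, r4 -> r0=0x00
body[5] add  r3, r0, #26 -> r3=0x1a
epilogue: pop r3=0xe3, sp=0x9e
epilogue: pop r0=0x78, sp=0x9f
r2 is caller-saved -> body value

REG = 0x04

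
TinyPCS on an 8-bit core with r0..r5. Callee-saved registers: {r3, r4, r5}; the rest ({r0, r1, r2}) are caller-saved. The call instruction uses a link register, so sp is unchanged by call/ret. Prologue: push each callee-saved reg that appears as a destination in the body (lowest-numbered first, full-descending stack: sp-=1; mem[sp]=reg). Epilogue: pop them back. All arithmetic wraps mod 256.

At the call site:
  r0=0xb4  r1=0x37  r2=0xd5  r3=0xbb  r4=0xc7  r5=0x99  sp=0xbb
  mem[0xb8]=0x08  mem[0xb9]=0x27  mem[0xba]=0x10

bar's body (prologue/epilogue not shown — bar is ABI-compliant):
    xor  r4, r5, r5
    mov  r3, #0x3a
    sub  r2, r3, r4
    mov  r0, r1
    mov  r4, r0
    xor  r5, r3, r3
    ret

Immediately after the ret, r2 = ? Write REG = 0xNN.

prologue: push r3 → mem[0xba]=0xbb, sp=0xba
prologue: push r4 → mem[0xb9]=0xc7, sp=0xb9
prologue: push r5 → mem[0xb8]=0x99, sp=0xb8
body[0] xor  r4, r5, r5 → r4=0x00
body[1] mov  r3, #0x3a → r3=0x3a
body[2] sub  r2, r3, r4 → r2=0x3a
body[3] mov  r0, r1 → r0=0x37
body[4] mov  r4, r0 → r4=0x37
body[5] xor  r5, r3, r3 → r5=0x00
epilogue: pop r5=0x99, sp=0xb9
epilogue: pop r4=0xc7, sp=0xba
epilogue: pop r3=0xbb, sp=0xbb
r2 is caller-saved → body value

REG = 0x3a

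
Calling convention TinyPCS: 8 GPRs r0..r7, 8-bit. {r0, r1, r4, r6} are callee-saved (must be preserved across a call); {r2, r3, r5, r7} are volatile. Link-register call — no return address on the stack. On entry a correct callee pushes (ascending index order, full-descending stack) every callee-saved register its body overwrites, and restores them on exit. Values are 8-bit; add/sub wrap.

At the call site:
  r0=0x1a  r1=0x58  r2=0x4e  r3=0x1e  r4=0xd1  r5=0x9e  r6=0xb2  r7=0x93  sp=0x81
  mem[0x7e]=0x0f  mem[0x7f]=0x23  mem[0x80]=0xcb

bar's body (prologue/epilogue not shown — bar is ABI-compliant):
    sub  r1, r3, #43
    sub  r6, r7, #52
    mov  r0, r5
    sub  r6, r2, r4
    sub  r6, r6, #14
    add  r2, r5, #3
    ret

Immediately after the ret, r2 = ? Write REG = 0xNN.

REG = 0xa1

prologue: push r0 → mem[0x80]=0x1a, sp=0x80
prologue: push r1 → mem[0x7f]=0x58, sp=0x7f
prologue: push r6 → mem[0x7e]=0xb2, sp=0x7e
body[0] sub  r1, r3, #43 → r1=0xf3
body[1] sub  r6, r7, #52 → r6=0x5f
body[2] mov  r0, r5 → r0=0x9e
body[3] sub  r6, r2, r4 → r6=0x7d
body[4] sub  r6, r6, #14 → r6=0x6f
body[5] add  r2, r5, #3 → r2=0xa1
epilogue: pop r6=0xb2, sp=0x7f
epilogue: pop r1=0x58, sp=0x80
epilogue: pop r0=0x1a, sp=0x81
r2 is caller-saved → body value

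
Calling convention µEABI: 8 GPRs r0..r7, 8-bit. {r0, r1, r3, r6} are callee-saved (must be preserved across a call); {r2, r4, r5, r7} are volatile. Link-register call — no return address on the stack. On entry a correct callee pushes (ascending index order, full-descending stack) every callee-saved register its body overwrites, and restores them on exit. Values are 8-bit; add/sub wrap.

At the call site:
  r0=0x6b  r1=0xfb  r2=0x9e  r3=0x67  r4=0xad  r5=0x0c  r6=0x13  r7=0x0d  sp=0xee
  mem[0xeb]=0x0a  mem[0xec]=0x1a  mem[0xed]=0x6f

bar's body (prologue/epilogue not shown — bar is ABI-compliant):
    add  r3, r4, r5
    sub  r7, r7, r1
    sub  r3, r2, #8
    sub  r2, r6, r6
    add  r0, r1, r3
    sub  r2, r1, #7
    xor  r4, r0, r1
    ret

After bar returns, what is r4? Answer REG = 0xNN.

REG = 0x6a

prologue: push r0 → mem[0xed]=0x6b, sp=0xed
prologue: push r3 → mem[0xec]=0x67, sp=0xec
body[0] add  r3, r4, r5 → r3=0xb9
body[1] sub  r7, r7, r1 → r7=0x12
body[2] sub  r3, r2, #8 → r3=0x96
body[3] sub  r2, r6, r6 → r2=0x00
body[4] add  r0, r1, r3 → r0=0x91
body[5] sub  r2, r1, #7 → r2=0xf4
body[6] xor  r4, r0, r1 → r4=0x6a
epilogue: pop r3=0x67, sp=0xed
epilogue: pop r0=0x6b, sp=0xee
r4 is caller-saved → body value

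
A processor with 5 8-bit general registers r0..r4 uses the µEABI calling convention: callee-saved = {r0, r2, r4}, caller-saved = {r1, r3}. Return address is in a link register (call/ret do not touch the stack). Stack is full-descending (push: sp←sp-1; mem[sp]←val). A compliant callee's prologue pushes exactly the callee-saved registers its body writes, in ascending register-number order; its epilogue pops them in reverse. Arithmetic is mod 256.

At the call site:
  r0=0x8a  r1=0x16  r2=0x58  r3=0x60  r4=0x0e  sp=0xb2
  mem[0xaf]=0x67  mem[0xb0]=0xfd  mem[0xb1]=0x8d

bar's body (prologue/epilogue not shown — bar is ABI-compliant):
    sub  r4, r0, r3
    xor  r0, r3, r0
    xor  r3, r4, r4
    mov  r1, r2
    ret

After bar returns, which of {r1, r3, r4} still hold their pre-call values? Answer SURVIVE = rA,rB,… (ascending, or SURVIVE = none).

SURVIVE = r4

prologue: push r0 → mem[0xb1]=0x8a, sp=0xb1
prologue: push r4 → mem[0xb0]=0x0e, sp=0xb0
body[0] sub  r4, r0, r3 → r4=0x2a
body[1] xor  r0, r3, r0 → r0=0xea
body[2] xor  r3, r4, r4 → r3=0x00
body[3] mov  r1, r2 → r1=0x58
epilogue: pop r4=0x0e, sp=0xb1
epilogue: pop r0=0x8a, sp=0xb2
r1: caller-saved, written=True
r3: caller-saved, written=True
r4: callee-saved, written=True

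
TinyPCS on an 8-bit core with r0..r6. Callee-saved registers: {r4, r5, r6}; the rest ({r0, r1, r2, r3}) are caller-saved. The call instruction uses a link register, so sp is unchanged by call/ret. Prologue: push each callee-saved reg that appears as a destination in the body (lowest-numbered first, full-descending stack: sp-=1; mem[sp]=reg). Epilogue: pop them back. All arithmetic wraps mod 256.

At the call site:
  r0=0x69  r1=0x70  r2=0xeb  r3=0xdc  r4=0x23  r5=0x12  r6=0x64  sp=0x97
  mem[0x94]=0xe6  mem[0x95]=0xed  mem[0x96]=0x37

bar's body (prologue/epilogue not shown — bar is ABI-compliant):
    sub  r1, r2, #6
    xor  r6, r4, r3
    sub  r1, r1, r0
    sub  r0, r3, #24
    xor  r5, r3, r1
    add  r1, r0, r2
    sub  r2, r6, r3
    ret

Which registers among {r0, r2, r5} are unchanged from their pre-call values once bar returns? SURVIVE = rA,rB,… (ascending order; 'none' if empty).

SURVIVE = r5

prologue: push r5 -> mem[0x96]=0x12, sp=0x96
prologue: push r6 -> mem[0x95]=0x64, sp=0x95
body[0] sub  r1, r2, #6 -> r1=0xe5
body[1] xor  r6, r4, r3 -> r6=0xff
body[2] sub  r1, r1, r0 -> r1=0x7c
body[3] sub  r0, r3, #24 -> r0=0xc4
body[4] xor  r5, r3, r1 -> r5=0xa0
body[5] add  r1, r0, r2 -> r1=0xaf
body[6] sub  r2, r6, r3 -> r2=0x23
epilogue: pop r6=0x64, sp=0x96
epilogue: pop r5=0x12, sp=0x97
r0: caller-saved, written=True
r2: caller-saved, written=True
r5: callee-saved, written=True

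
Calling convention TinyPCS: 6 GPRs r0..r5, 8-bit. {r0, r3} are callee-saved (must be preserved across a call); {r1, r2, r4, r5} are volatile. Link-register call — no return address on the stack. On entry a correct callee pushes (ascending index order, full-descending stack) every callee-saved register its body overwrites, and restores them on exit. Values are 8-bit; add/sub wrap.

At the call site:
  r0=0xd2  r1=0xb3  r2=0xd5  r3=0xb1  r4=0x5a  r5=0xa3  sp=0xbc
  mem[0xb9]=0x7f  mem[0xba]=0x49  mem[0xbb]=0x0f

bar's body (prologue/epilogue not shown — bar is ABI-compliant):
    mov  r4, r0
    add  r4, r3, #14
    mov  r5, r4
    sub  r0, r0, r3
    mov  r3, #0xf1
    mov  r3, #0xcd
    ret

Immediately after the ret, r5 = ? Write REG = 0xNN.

prologue: push r0 -> mem[0xbb]=0xd2, sp=0xbb
prologue: push r3 -> mem[0xba]=0xb1, sp=0xba
body[0] mov  r4, r0 -> r4=0xd2
body[1] add  r4, r3, #14 -> r4=0xbf
body[2] mov  r5, r4 -> r5=0xbf
body[3] sub  r0, r0, r3 -> r0=0x21
body[4] mov  r3, #0xf1 -> r3=0xf1
body[5] mov  r3, #0xcd -> r3=0xcd
epilogue: pop r3=0xb1, sp=0xbb
epilogue: pop r0=0xd2, sp=0xbc
r5 is caller-saved -> body value

REG = 0xbf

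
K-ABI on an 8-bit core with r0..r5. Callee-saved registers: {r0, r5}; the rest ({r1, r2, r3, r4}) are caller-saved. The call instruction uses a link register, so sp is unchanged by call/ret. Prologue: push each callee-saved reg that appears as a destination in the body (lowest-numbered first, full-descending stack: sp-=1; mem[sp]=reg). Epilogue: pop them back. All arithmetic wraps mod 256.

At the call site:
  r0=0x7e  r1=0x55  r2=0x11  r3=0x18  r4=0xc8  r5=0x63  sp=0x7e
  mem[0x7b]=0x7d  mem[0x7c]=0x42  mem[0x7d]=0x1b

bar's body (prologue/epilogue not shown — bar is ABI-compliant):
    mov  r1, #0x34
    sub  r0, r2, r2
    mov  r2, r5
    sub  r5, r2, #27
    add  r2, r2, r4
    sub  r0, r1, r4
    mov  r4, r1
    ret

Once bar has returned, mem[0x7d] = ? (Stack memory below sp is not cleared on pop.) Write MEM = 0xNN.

prologue: push r0 → mem[0x7d]=0x7e, sp=0x7d
prologue: push r5 → mem[0x7c]=0x63, sp=0x7c
body[0] mov  r1, #0x34 → r1=0x34
body[1] sub  r0, r2, r2 → r0=0x00
body[2] mov  r2, r5 → r2=0x63
body[3] sub  r5, r2, #27 → r5=0x48
body[4] add  r2, r2, r4 → r2=0x2b
body[5] sub  r0, r1, r4 → r0=0x6c
body[6] mov  r4, r1 → r4=0x34
epilogue: pop r5=0x63, sp=0x7d
epilogue: pop r0=0x7e, sp=0x7e
prologue pushed ['r0', 'r5'] at ['0x7d', '0x7c']

MEM = 0x7e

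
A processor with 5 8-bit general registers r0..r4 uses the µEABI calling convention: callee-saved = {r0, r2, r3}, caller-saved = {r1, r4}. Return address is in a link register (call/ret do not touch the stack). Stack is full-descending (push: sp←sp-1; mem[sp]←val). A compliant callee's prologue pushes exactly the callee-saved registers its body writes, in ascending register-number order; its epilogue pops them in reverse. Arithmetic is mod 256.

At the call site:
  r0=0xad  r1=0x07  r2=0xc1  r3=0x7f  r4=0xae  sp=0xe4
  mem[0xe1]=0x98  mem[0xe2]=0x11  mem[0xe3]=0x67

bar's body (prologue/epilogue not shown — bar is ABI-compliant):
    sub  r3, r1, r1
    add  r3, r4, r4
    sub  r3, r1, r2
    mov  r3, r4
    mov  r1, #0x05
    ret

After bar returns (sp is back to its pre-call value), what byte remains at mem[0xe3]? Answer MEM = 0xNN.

MEM = 0x7f

prologue: push r3 → mem[0xe3]=0x7f, sp=0xe3
body[0] sub  r3, r1, r1 → r3=0x00
body[1] add  r3, r4, r4 → r3=0x5c
body[2] sub  r3, r1, r2 → r3=0x46
body[3] mov  r3, r4 → r3=0xae
body[4] mov  r1, #0x05 → r1=0x05
epilogue: pop r3=0x7f, sp=0xe4
prologue pushed ['r3'] at ['0xe3']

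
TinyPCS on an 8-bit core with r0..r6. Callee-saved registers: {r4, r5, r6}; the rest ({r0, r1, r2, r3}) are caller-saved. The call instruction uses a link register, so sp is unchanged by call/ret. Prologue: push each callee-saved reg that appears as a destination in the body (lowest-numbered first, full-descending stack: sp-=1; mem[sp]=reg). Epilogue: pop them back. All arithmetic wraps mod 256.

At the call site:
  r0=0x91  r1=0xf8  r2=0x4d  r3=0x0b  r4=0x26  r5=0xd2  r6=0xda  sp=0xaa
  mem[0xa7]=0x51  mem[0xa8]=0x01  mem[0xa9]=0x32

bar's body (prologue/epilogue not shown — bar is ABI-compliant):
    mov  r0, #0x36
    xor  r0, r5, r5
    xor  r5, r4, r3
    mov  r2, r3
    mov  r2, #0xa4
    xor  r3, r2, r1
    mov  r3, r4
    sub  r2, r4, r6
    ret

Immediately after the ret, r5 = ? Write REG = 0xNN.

REG = 0xd2

prologue: push r5 → mem[0xa9]=0xd2, sp=0xa9
body[0] mov  r0, #0x36 → r0=0x36
body[1] xor  r0, r5, r5 → r0=0x00
body[2] xor  r5, r4, r3 → r5=0x2d
body[3] mov  r2, r3 → r2=0x0b
body[4] mov  r2, #0xa4 → r2=0xa4
body[5] xor  r3, r2, r1 → r3=0x5c
body[6] mov  r3, r4 → r3=0x26
body[7] sub  r2, r4, r6 → r2=0x4c
epilogue: pop r5=0xd2, sp=0xaa
r5 is callee-saved → restored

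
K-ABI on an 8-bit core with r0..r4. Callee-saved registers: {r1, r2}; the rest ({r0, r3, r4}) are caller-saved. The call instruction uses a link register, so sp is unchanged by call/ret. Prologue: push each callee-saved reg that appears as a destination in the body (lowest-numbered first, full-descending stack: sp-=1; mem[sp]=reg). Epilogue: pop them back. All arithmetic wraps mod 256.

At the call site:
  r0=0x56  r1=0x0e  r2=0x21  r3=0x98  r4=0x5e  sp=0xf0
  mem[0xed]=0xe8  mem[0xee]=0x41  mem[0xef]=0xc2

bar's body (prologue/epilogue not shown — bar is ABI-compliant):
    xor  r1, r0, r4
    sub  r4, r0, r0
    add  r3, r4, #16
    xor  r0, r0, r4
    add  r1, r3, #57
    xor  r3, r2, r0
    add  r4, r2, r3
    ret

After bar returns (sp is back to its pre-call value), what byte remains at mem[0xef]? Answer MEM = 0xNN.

MEM = 0x0e

prologue: push r1 → mem[0xef]=0x0e, sp=0xef
body[0] xor  r1, r0, r4 → r1=0x08
body[1] sub  r4, r0, r0 → r4=0x00
body[2] add  r3, r4, #16 → r3=0x10
body[3] xor  r0, r0, r4 → r0=0x56
body[4] add  r1, r3, #57 → r1=0x49
body[5] xor  r3, r2, r0 → r3=0x77
body[6] add  r4, r2, r3 → r4=0x98
epilogue: pop r1=0x0e, sp=0xf0
prologue pushed ['r1'] at ['0xef']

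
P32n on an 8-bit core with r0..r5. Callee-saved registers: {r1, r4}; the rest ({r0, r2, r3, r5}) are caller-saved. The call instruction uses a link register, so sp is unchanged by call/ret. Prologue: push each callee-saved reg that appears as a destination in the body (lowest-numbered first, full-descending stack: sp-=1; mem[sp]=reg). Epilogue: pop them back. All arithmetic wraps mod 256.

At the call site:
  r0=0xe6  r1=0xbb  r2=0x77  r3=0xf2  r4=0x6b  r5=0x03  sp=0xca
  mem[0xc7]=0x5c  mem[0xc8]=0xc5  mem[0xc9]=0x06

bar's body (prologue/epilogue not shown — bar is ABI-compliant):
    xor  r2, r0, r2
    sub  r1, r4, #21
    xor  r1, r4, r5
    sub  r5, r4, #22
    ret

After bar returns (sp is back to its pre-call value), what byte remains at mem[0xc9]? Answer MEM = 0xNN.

MEM = 0xbb

prologue: push r1 -> mem[0xc9]=0xbb, sp=0xc9
body[0] xor  r2, r0, r2 -> r2=0x91
body[1] sub  r1, r4, #21 -> r1=0x56
body[2] xor  r1, r4, r5 -> r1=0x68
body[3] sub  r5, r4, #22 -> r5=0x55
epilogue: pop r1=0xbb, sp=0xca
prologue pushed ['r1'] at ['0xc9']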